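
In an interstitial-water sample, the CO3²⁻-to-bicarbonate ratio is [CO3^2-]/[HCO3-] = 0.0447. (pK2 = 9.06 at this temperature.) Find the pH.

From K2 = [H⁺][CO3^2-]/[HCO3-]:  pH = pK2 + log₁₀([CO3^2-]/[HCO3-])
log₁₀(0.0447) = -1.350
pH = 9.06 + (-1.350) = 7.71

pH = 7.71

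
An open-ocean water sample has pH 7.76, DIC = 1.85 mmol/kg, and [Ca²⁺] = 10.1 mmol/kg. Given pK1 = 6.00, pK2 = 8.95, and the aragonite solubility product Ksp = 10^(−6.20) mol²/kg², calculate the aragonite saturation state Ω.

Ω = 1.77

α₂ = 1 / (1 + [H⁺]/K2 + [H⁺]²/(K1K2)) = 1 / (1 + 10^+1.19 + 10^-0.57)
   = 1 / (1 + 15.488 + 0.26915) = 1/16.757 = 0.05968
[CO3²⁻] = α₂ × DIC = 0.05968 × 1.85 = 0.1104 mmol/kg
Ksp = 10^(−6.20) = 6.310×10^-7
Ω = [Ca²⁺][CO3²⁻]/Ksp = (10.1×10^-3)(1.104×10^-4) / 6.310×10^-7 = 1.77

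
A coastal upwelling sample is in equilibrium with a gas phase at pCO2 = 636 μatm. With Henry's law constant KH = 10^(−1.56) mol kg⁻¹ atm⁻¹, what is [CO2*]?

[CO2*] = 17.5 μmol/kg

KH = 10^(−1.56) = 2.754×10^-2 mol kg⁻¹ atm⁻¹
[CO2*] = KH · pCO2 = 2.754×10^-2 × 636×10^-6 atm = 1.75×10^-5 mol/kg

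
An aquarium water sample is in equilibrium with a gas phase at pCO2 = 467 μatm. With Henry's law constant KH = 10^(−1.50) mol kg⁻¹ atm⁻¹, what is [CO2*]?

[CO2*] = 14.8 μmol/kg

KH = 10^(−1.50) = 3.162×10^-2 mol kg⁻¹ atm⁻¹
[CO2*] = KH · pCO2 = 3.162×10^-2 × 467×10^-6 atm = 1.48×10^-5 mol/kg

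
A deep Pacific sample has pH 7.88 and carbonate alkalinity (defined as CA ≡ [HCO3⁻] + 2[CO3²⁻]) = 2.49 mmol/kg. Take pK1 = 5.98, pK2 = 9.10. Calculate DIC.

DIC = 2.38 mmol/kg

CA = [HCO3⁻] + 2[CO3²⁻] = (α₁ + 2α₂)·DIC
At pH 7.88: [H⁺]/K1 = 10^-1.90 = 0.012589, K2/[H⁺] = 10^-1.22 = 0.060256
α₁ = 1/(1 + 0.012589 + 0.060256) = 1/1.0728 = 0.9321; α₂ = α₁·K2/[H⁺] = 0.05616
α₁ + 2α₂ = 1.0444
DIC = CA / (α₁ + 2α₂) = 2.49 / 1.0444 = 2.38 mmol/kg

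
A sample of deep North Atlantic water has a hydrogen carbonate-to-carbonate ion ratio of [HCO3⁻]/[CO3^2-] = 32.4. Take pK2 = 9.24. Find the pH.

From K2 = [H⁺][CO3^2-]/[HCO3⁻]:  pH = pK2 − log₁₀([HCO3⁻]/[CO3^2-])
log₁₀(32.4) = +1.511
pH = 9.24 − (+1.511) = 7.73

pH = 7.73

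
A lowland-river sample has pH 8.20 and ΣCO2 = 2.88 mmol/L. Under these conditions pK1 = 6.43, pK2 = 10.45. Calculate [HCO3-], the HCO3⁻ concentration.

[HCO3⁻] = 2.82 mmol/L

α₁ = 1 / (1 + [H⁺]/K1 + K2/[H⁺]) = 1 / (1 + 10^-1.77 + 10^-2.25)
   = 1 / (1 + 0.016982 + 0.0056234) = 1/1.0226 = 0.9779
[HCO3⁻] = α₁ × DIC = 0.9779 × 2.88 = 2.82 mmol/L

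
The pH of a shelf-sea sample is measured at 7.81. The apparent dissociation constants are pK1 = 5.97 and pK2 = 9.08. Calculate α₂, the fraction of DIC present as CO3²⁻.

α₂ = 0.0503

α₂ = 1 / (1 + [H⁺]/K2 + [H⁺]²/(K1K2)) = 1 / (1 + 10^+1.27 + 10^-0.57)
   = 1 / (1 + 18.621 + 0.26915) = 1/19.890 = 0.05028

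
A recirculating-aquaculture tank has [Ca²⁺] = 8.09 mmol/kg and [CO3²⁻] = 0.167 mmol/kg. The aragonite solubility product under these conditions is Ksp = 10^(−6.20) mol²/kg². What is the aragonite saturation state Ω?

Ksp = 10^(−6.20) = 6.310×10^-7
Ω = [Ca²⁺][CO3²⁻]/Ksp = (8.09×10^-3)(0.167×10^-3) / 6.310×10^-7 = 2.14

Ω = 2.14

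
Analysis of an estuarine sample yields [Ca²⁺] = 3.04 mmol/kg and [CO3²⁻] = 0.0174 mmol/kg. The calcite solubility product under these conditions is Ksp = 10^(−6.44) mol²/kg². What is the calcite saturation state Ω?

Ksp = 10^(−6.44) = 3.631×10^-7
Ω = [Ca²⁺][CO3²⁻]/Ksp = (3.04×10^-3)(0.0174×10^-3) / 3.631×10^-7 = 0.146

Ω = 0.146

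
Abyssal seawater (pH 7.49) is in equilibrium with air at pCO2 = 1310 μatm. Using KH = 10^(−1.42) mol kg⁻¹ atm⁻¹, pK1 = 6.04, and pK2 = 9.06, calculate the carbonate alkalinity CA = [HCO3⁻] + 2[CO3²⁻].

CA = 1.48 mmol/kg

[CO2*] = KH · pCO2 = 10^(−1.42) × 1310×10^-6 = 4.980×10^-5 mol/kg
α₀ = 1/(1 + K1/[H⁺] + K1K2/[H⁺]²) = 1/(1 + 10^+1.45 + 10^-0.12) = 0.03340
DIC = [CO2*]/α₀ = 4.980×10^-5 / 0.03340 = 1.491 mmol/kg
CA = (α₁ + 2α₂)·DIC = (0.9413 + 2×0.02533) × 1.491 = 1.48 mmol/kg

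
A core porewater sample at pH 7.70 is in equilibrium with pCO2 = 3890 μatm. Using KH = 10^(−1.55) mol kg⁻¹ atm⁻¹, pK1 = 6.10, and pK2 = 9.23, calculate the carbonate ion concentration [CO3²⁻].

[CO2*] = KH · pCO2 = 10^(−1.55) × 3890×10^-6 = 1.096×10^-4 mol/kg
α₀ = 1/(1 + K1/[H⁺] + K1K2/[H⁺]²) = 1/(1 + 10^+1.60 + 10^+0.07) = 0.02382
DIC = [CO2*]/α₀ = 1.096×10^-4 / 0.02382 = 4.603 mmol/kg
[CO3²⁻] = α₂·DIC; α₂ = 0.02798, so [CO3²⁻] = 0.02798 × 4.603 = 0.129 mmol/kg

[CO3²⁻] = 0.129 mmol/kg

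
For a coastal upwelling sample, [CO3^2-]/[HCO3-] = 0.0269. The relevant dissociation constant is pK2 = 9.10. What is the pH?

pH = 7.53

From K2 = [H⁺][CO3^2-]/[HCO3-]:  pH = pK2 + log₁₀([CO3^2-]/[HCO3-])
log₁₀(0.0269) = -1.570
pH = 9.10 + (-1.570) = 7.53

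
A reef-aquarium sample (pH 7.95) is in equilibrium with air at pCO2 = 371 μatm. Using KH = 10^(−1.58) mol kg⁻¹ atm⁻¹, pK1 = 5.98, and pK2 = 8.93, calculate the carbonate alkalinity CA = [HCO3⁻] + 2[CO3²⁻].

[CO2*] = KH · pCO2 = 10^(−1.58) × 371×10^-6 = 9.758×10^-6 mol/kg
α₀ = 1/(1 + K1/[H⁺] + K1K2/[H⁺]²) = 1/(1 + 10^+1.97 + 10^+0.99) = 0.009606
DIC = [CO2*]/α₀ = 9.758×10^-6 / 0.009606 = 1.016 mmol/kg
CA = (α₁ + 2α₂)·DIC = (0.8965 + 2×0.09388) × 1.016 = 1.10 mmol/kg

CA = 1.10 mmol/kg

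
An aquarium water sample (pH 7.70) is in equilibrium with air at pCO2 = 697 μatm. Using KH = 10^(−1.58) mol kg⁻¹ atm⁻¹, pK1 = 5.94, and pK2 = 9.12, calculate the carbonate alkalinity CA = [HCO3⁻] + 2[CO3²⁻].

[CO2*] = KH · pCO2 = 10^(−1.58) × 697×10^-6 = 1.833×10^-5 mol/kg
α₀ = 1/(1 + K1/[H⁺] + K1K2/[H⁺]²) = 1/(1 + 10^+1.76 + 10^+0.34) = 0.01647
DIC = [CO2*]/α₀ = 1.833×10^-5 / 0.01647 = 1.113 mmol/kg
CA = (α₁ + 2α₂)·DIC = (0.9475 + 2×0.03602) × 1.113 = 1.14 mmol/kg

CA = 1.14 mmol/kg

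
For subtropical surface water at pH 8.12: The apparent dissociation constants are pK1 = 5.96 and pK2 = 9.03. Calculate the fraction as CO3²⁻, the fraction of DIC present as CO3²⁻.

α₂ = 0.109

α₂ = 1 / (1 + [H⁺]/K2 + [H⁺]²/(K1K2)) = 1 / (1 + 10^+0.91 + 10^-1.25)
   = 1 / (1 + 8.1283 + 0.056234) = 1/9.1845 = 0.1089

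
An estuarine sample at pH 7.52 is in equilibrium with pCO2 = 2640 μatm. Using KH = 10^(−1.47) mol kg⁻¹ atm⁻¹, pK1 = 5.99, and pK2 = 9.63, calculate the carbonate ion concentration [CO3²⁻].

[CO3²⁻] = 0.0235 mmol/kg

[CO2*] = KH · pCO2 = 10^(−1.47) × 2640×10^-6 = 8.945×10^-5 mol/kg
α₀ = 1/(1 + K1/[H⁺] + K1K2/[H⁺]²) = 1/(1 + 10^+1.53 + 10^-0.58) = 0.02845
DIC = [CO2*]/α₀ = 8.945×10^-5 / 0.02845 = 3.144 mmol/kg
[CO3²⁻] = α₂·DIC; α₂ = 0.007484, so [CO3²⁻] = 0.007484 × 3.144 = 0.0235 mmol/kg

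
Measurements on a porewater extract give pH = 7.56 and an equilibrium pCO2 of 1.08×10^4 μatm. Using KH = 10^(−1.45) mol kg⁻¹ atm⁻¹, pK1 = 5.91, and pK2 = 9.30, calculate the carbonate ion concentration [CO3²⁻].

[CO2*] = KH · pCO2 = 10^(−1.45) × 1.08×10^4×10^-6 = 3.832×10^-4 mol/kg
α₀ = 1/(1 + K1/[H⁺] + K1K2/[H⁺]²) = 1/(1 + 10^+1.65 + 10^-0.09) = 0.02151
DIC = [CO2*]/α₀ = 3.832×10^-4 / 0.02151 = 17.81 mmol/kg
[CO3²⁻] = α₂·DIC; α₂ = 0.01749, so [CO3²⁻] = 0.01749 × 17.81 = 0.311 mmol/kg

[CO3²⁻] = 0.311 mmol/kg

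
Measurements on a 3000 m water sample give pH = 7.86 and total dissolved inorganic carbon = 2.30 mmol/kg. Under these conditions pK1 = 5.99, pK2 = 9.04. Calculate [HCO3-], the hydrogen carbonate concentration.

α₁ = 1 / (1 + [H⁺]/K1 + K2/[H⁺]) = 1 / (1 + 10^-1.87 + 10^-1.18)
   = 1 / (1 + 0.013490 + 0.066069) = 1/1.0796 = 0.9263
[HCO3⁻] = α₁ × DIC = 0.9263 × 2.30 = 2.13 mmol/kg

[HCO3⁻] = 2.13 mmol/kg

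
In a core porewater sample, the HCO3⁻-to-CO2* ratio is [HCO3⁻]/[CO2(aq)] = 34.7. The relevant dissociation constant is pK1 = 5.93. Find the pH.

pH = 7.47

From K1 = [H⁺][HCO3⁻]/[CO2(aq)]:  pH = pK1 + log₁₀([HCO3⁻]/[CO2(aq)])
log₁₀(34.7) = +1.540
pH = 5.93 + (+1.540) = 7.47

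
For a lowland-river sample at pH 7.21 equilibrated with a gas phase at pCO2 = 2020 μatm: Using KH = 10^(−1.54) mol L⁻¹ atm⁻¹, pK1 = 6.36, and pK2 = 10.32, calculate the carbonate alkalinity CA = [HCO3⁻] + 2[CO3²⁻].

[CO2*] = KH · pCO2 = 10^(−1.54) × 2020×10^-6 = 5.826×10^-5 mol/L
α₀ = 1/(1 + K1/[H⁺] + K1K2/[H⁺]²) = 1/(1 + 10^+0.85 + 10^-2.26) = 0.1237
DIC = [CO2*]/α₀ = 5.826×10^-5 / 0.1237 = 0.4710 mmol/L
CA = (α₁ + 2α₂)·DIC = (0.8756 + 2×0.0006797) × 0.4710 = 0.413 mmol/L

CA = 0.413 mmol/L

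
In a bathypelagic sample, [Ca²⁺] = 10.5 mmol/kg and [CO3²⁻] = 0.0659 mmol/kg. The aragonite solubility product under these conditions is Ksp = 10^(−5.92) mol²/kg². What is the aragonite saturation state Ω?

Ω = 0.576

Ksp = 10^(−5.92) = 1.202×10^-6
Ω = [Ca²⁺][CO3²⁻]/Ksp = (10.5×10^-3)(0.0659×10^-3) / 1.202×10^-6 = 0.576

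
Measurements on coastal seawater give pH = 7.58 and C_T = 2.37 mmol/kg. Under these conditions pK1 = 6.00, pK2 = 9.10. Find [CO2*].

α₀ = 1 / (1 + K1/[H⁺] + K1K2/[H⁺]²) = 1 / (1 + 10^+1.58 + 10^+0.06)
   = 1 / (1 + 38.019 + 1.1482) = 1/40.167 = 0.02490
[CO2*] = α₀ × DIC = 0.02490 × 2.37 = 0.0590 mmol/kg

[CO2*] = 0.0590 mmol/kg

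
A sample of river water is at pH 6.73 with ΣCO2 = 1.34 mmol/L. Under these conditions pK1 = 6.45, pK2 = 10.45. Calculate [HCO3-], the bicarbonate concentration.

α₁ = 1 / (1 + [H⁺]/K1 + K2/[H⁺]) = 1 / (1 + 10^-0.28 + 10^-3.72)
   = 1 / (1 + 0.52481 + 0.00019055) = 1/1.5250 = 0.6557
[HCO3⁻] = α₁ × DIC = 0.6557 × 1.34 = 0.879 mmol/L

[HCO3⁻] = 0.879 mmol/L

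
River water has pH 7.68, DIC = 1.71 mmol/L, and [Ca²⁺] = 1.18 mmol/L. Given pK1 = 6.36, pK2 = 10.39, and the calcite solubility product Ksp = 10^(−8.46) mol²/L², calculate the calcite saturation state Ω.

α₂ = 1 / (1 + [H⁺]/K2 + [H⁺]²/(K1K2)) = 1 / (1 + 10^+2.71 + 10^+1.39)
   = 1 / (1 + 512.86 + 24.547) = 1/538.41 = 0.001857
[CO3²⁻] = α₂ × DIC = 0.001857 × 1.71 = 0.003176 mmol/L = 3.176 μmol/L
Ksp = 10^(−8.46) = 3.467×10^-9
Ω = [Ca²⁺][CO3²⁻]/Ksp = (1.18×10^-3)(3.176×10^-6) / 3.467×10^-9 = 1.08

Ω = 1.08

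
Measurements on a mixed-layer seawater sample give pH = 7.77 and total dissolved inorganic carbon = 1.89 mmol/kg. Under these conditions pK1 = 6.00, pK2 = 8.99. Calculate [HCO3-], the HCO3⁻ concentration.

α₁ = 1 / (1 + [H⁺]/K1 + K2/[H⁺]) = 1 / (1 + 10^-1.77 + 10^-1.22)
   = 1 / (1 + 0.016982 + 0.060256) = 1/1.0772 = 0.9283
[HCO3⁻] = α₁ × DIC = 0.9283 × 1.89 = 1.75 mmol/kg

[HCO3⁻] = 1.75 mmol/kg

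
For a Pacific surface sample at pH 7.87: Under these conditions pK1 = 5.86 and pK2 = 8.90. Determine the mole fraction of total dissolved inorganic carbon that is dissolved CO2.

α₀ = 0.00886

α₀ = 1 / (1 + K1/[H⁺] + K1K2/[H⁺]²) = 1 / (1 + 10^+2.01 + 10^+0.98)
   = 1 / (1 + 102.33 + 9.5499) = 1/112.88 = 0.008859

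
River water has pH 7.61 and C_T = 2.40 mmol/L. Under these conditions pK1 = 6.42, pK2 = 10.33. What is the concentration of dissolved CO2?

α₀ = 1 / (1 + K1/[H⁺] + K1K2/[H⁺]²) = 1 / (1 + 10^+1.19 + 10^-1.53)
   = 1 / (1 + 15.488 + 0.029512) = 1/16.518 = 0.06054
[CO2*] = α₀ × DIC = 0.06054 × 2.40 = 0.145 mmol/L

[CO2*] = 0.145 mmol/L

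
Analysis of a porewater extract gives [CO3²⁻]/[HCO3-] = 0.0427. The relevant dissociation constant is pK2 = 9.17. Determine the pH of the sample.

pH = 7.80

From K2 = [H⁺][CO3²⁻]/[HCO3-]:  pH = pK2 + log₁₀([CO3²⁻]/[HCO3-])
log₁₀(0.0427) = -1.370
pH = 9.17 + (-1.370) = 7.80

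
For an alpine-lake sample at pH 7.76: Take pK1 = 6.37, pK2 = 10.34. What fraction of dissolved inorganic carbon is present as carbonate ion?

α₂ = 1 / (1 + [H⁺]/K2 + [H⁺]²/(K1K2)) = 1 / (1 + 10^+2.58 + 10^+1.19)
   = 1 / (1 + 380.19 + 15.488) = 1/396.68 = 0.002521

α₂ = 0.00252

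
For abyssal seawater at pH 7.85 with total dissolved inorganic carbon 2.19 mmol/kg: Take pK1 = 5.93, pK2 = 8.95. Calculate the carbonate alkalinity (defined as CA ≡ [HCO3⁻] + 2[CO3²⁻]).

CA = 2.33 mmol/kg

CA = [HCO3⁻] + 2[CO3²⁻] = (α₁ + 2α₂)·DIC
At pH 7.85: [H⁺]/K1 = 10^-1.92 = 0.012023, K2/[H⁺] = 10^-1.10 = 0.079433
α₁ = 1/(1 + 0.012023 + 0.079433) = 1/1.0915 = 0.9162; α₂ = α₁·K2/[H⁺] = 0.07278
α₁ + 2α₂ = 1.0618
CA = 1.0618 × 2.19 = 2.33 mmol/kg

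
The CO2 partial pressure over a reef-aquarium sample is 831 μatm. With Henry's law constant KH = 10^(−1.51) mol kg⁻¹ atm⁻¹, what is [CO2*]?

KH = 10^(−1.51) = 3.090×10^-2 mol kg⁻¹ atm⁻¹
[CO2*] = KH · pCO2 = 3.090×10^-2 × 831×10^-6 atm = 2.57×10^-5 mol/kg

[CO2*] = 25.7 μmol/kg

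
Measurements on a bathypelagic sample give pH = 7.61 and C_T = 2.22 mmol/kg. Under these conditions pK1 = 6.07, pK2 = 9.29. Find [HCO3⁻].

[HCO3⁻] = 2.11 mmol/kg

α₁ = 1 / (1 + [H⁺]/K1 + K2/[H⁺]) = 1 / (1 + 10^-1.54 + 10^-1.68)
   = 1 / (1 + 0.028840 + 0.020893) = 1/1.0497 = 0.9526
[HCO3⁻] = α₁ × DIC = 0.9526 × 2.22 = 2.11 mmol/kg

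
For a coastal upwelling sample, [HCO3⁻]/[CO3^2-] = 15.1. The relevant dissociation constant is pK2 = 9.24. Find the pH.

pH = 8.06

From K2 = [H⁺][CO3^2-]/[HCO3⁻]:  pH = pK2 − log₁₀([HCO3⁻]/[CO3^2-])
log₁₀(15.1) = +1.179
pH = 9.24 − (+1.179) = 8.06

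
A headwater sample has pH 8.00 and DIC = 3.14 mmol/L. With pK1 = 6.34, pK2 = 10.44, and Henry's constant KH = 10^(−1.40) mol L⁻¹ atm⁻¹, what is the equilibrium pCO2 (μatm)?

pCO2 = 1680 μatm

α₀ = 1 / (1 + K1/[H⁺] + K1K2/[H⁺]²) = 1 / (1 + 10^+1.66 + 10^-0.78)
   = 1 / (1 + 45.709 + 0.16596) = 1/46.875 = 0.02133
[CO2*] = α₀ × DIC = 0.02133 × 3.14 = 0.06699 mmol/L
pCO2 = [CO2*]/KH = 6.699×10^-5 / 3.981×10^-2 = 1680 μatm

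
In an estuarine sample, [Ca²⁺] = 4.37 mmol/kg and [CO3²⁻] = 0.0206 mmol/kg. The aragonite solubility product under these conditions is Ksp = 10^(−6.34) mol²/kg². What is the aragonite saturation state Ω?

Ω = 0.197

Ksp = 10^(−6.34) = 4.571×10^-7
Ω = [Ca²⁺][CO3²⁻]/Ksp = (4.37×10^-3)(0.0206×10^-3) / 4.571×10^-7 = 0.197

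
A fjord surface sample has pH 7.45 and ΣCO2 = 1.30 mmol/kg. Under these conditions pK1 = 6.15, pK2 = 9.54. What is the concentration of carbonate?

α₂ = 1 / (1 + [H⁺]/K2 + [H⁺]²/(K1K2)) = 1 / (1 + 10^+2.09 + 10^+0.79)
   = 1 / (1 + 123.03 + 6.1660) = 1/130.19 = 0.007681
[CO3²⁻] = α₂ × DIC = 0.007681 × 1.30 = 0.00999 mmol/kg = 9.99 μmol/kg

[CO3²⁻] = 9.99 μmol/kg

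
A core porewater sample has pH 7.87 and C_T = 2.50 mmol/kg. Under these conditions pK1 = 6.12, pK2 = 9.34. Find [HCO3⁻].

[HCO3⁻] = 2.38 mmol/kg

α₁ = 1 / (1 + [H⁺]/K1 + K2/[H⁺]) = 1 / (1 + 10^-1.75 + 10^-1.47)
   = 1 / (1 + 0.017783 + 0.033884) = 1/1.0517 = 0.9509
[HCO3⁻] = α₁ × DIC = 0.9509 × 2.50 = 2.38 mmol/kg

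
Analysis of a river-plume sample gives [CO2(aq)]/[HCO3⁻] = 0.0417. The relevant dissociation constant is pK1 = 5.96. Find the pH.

From K1 = [H⁺][HCO3⁻]/[CO2(aq)]:  pH = pK1 − log₁₀([CO2(aq)]/[HCO3⁻])
log₁₀(0.0417) = -1.380
pH = 5.96 − (-1.380) = 7.34

pH = 7.34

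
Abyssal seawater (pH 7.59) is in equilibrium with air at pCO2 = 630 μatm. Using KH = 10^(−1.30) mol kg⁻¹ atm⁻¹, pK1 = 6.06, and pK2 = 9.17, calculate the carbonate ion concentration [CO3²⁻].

[CO3²⁻] = 0.0281 mmol/kg

[CO2*] = KH · pCO2 = 10^(−1.30) × 630×10^-6 = 3.157×10^-5 mol/kg
α₀ = 1/(1 + K1/[H⁺] + K1K2/[H⁺]²) = 1/(1 + 10^+1.53 + 10^-0.05) = 0.02795
DIC = [CO2*]/α₀ = 3.157×10^-5 / 0.02795 = 1.130 mmol/kg
[CO3²⁻] = α₂·DIC; α₂ = 0.02491, so [CO3²⁻] = 0.02491 × 1.130 = 0.0281 mmol/kg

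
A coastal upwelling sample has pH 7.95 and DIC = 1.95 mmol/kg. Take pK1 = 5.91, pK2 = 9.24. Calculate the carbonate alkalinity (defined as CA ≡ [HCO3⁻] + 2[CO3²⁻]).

CA = [HCO3⁻] + 2[CO3²⁻] = (α₁ + 2α₂)·DIC
At pH 7.95: [H⁺]/K1 = 10^-2.04 = 0.0091201, K2/[H⁺] = 10^-1.29 = 0.051286
α₁ = 1/(1 + 0.0091201 + 0.051286) = 1/1.0604 = 0.9430; α₂ = α₁·K2/[H⁺] = 0.04836
α₁ + 2α₂ = 1.0398
CA = 1.0398 × 1.95 = 2.03 mmol/kg

CA = 2.03 mmol/kg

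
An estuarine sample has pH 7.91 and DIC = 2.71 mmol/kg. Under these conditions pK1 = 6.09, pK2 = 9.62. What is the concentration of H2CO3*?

[CO2*] = 0.0396 mmol/kg

α₀ = 1 / (1 + K1/[H⁺] + K1K2/[H⁺]²) = 1 / (1 + 10^+1.82 + 10^+0.11)
   = 1 / (1 + 66.069 + 1.2882) = 1/68.358 = 0.01463
[CO2*] = α₀ × DIC = 0.01463 × 2.71 = 0.0396 mmol/kg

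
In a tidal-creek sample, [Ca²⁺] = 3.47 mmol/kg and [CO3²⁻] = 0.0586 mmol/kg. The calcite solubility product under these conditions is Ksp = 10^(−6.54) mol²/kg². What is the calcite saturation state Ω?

Ω = 0.705

Ksp = 10^(−6.54) = 2.884×10^-7
Ω = [Ca²⁺][CO3²⁻]/Ksp = (3.47×10^-3)(0.0586×10^-3) / 2.884×10^-7 = 0.705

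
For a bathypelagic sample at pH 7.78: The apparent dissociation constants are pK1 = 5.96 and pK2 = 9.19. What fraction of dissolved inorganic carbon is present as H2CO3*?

α₀ = 1 / (1 + K1/[H⁺] + K1K2/[H⁺]²) = 1 / (1 + 10^+1.82 + 10^+0.41)
   = 1 / (1 + 66.069 + 2.5704) = 1/69.640 = 0.01436

α₀ = 0.0144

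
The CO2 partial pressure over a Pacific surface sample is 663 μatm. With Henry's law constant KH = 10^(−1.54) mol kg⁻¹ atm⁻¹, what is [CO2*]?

[CO2*] = 19.1 μmol/kg

KH = 10^(−1.54) = 2.884×10^-2 mol kg⁻¹ atm⁻¹
[CO2*] = KH · pCO2 = 2.884×10^-2 × 663×10^-6 atm = 1.91×10^-5 mol/kg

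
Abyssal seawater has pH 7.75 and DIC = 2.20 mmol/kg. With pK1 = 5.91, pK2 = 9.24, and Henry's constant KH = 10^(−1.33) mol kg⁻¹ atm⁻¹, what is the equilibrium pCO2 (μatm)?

α₀ = 1 / (1 + K1/[H⁺] + K1K2/[H⁺]²) = 1 / (1 + 10^+1.84 + 10^+0.35)
   = 1 / (1 + 69.183 + 2.2387) = 1/72.422 = 0.01381
[CO2*] = α₀ × DIC = 0.01381 × 2.20 = 0.03038 mmol/kg
pCO2 = [CO2*]/KH = 3.038×10^-5 / 4.677×10^-2 = 649 μatm

pCO2 = 649 μatm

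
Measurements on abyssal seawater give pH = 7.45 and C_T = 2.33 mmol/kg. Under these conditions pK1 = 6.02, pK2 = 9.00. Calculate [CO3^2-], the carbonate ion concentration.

α₂ = 1 / (1 + [H⁺]/K2 + [H⁺]²/(K1K2)) = 1 / (1 + 10^+1.55 + 10^+0.12)
   = 1 / (1 + 35.481 + 1.3183) = 1/37.800 = 0.02646
[CO3²⁻] = α₂ × DIC = 0.02646 × 2.33 = 0.0616 mmol/kg

[CO3²⁻] = 0.0616 mmol/kg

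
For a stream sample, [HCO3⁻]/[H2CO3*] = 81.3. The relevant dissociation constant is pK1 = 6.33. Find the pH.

pH = 8.24

From K1 = [H⁺][HCO3⁻]/[H2CO3*]:  pH = pK1 + log₁₀([HCO3⁻]/[H2CO3*])
log₁₀(81.3) = +1.910
pH = 6.33 + (+1.910) = 8.24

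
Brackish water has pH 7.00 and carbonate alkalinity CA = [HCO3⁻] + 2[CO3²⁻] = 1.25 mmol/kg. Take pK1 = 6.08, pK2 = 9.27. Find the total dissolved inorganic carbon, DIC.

CA = [HCO3⁻] + 2[CO3²⁻] = (α₁ + 2α₂)·DIC
At pH 7.00: [H⁺]/K1 = 10^-0.92 = 0.12023, K2/[H⁺] = 10^-2.27 = 0.0053703
α₁ = 1/(1 + 0.12023 + 0.0053703) = 1/1.1256 = 0.8884; α₂ = α₁·K2/[H⁺] = 0.004771
α₁ + 2α₂ = 0.8980
DIC = CA / (α₁ + 2α₂) = 1.25 / 0.8980 = 1.39 mmol/kg

DIC = 1.39 mmol/kg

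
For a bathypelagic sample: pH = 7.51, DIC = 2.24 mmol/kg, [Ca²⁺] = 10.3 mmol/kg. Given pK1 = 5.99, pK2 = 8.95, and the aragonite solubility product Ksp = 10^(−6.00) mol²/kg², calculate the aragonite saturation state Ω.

α₂ = 1 / (1 + [H⁺]/K2 + [H⁺]²/(K1K2)) = 1 / (1 + 10^+1.44 + 10^-0.08)
   = 1 / (1 + 27.542 + 0.83176) = 1/29.374 = 0.03404
[CO3²⁻] = α₂ × DIC = 0.03404 × 2.24 = 0.07626 mmol/kg
Ksp = 10^(−6.00) = 1.000×10^-6
Ω = [Ca²⁺][CO3²⁻]/Ksp = (10.3×10^-3)(7.626×10^-5) / 1.000×10^-6 = 0.785

Ω = 0.785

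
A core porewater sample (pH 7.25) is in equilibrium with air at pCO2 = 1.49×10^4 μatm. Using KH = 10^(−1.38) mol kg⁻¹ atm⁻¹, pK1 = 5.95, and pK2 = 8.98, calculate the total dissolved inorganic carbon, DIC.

[CO2*] = KH · pCO2 = 10^(−1.38) × 1.49×10^4×10^-6 = 6.211×10^-4 mol/kg
α₀ = 1/(1 + K1/[H⁺] + K1K2/[H⁺]²) = 1/(1 + 10^+1.30 + 10^-0.43) = 0.04690
DIC = [CO2*]/α₀ = 6.211×10^-4 / 0.04690 = 13.2 mmol/kg

DIC = 13.2 mmol/kg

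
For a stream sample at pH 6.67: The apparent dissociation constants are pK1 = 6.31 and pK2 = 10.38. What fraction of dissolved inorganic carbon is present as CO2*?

α₀ = 0.304

α₀ = 1 / (1 + K1/[H⁺] + K1K2/[H⁺]²) = 1 / (1 + 10^+0.36 + 10^-3.35)
   = 1 / (1 + 2.2909 + 0.00044668) = 1/3.2913 = 0.3038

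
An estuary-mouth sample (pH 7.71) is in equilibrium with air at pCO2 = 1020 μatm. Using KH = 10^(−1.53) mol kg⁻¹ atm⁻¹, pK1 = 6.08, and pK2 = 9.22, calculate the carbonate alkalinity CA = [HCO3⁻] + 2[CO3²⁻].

CA = 1.36 mmol/kg

[CO2*] = KH · pCO2 = 10^(−1.53) × 1020×10^-6 = 3.010×10^-5 mol/kg
α₀ = 1/(1 + K1/[H⁺] + K1K2/[H⁺]²) = 1/(1 + 10^+1.63 + 10^+0.12) = 0.02223
DIC = [CO2*]/α₀ = 3.010×10^-5 / 0.02223 = 1.354 mmol/kg
CA = (α₁ + 2α₂)·DIC = (0.9485 + 2×0.02931) × 1.354 = 1.36 mmol/kg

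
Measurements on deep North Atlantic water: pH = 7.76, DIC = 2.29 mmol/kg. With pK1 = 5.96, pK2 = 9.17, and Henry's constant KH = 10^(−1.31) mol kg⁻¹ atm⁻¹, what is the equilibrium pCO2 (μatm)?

pCO2 = 703 μatm

α₀ = 1 / (1 + K1/[H⁺] + K1K2/[H⁺]²) = 1 / (1 + 10^+1.80 + 10^+0.39)
   = 1 / (1 + 63.096 + 2.4547) = 1/66.550 = 0.01503
[CO2*] = α₀ × DIC = 0.01503 × 2.29 = 0.03441 mmol/kg
pCO2 = [CO2*]/KH = 3.441×10^-5 / 4.898×10^-2 = 703 μatm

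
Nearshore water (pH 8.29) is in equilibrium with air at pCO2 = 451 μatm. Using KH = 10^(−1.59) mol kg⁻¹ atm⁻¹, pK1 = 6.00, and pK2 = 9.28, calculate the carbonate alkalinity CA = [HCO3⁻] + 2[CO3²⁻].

[CO2*] = KH · pCO2 = 10^(−1.59) × 451×10^-6 = 1.159×10^-5 mol/kg
α₀ = 1/(1 + K1/[H⁺] + K1K2/[H⁺]²) = 1/(1 + 10^+2.29 + 10^+1.30) = 0.004631
DIC = [CO2*]/α₀ = 1.159×10^-5 / 0.004631 = 2.503 mmol/kg
CA = (α₁ + 2α₂)·DIC = (0.9030 + 2×0.09240) × 2.503 = 2.72 mmol/kg

CA = 2.72 mmol/kg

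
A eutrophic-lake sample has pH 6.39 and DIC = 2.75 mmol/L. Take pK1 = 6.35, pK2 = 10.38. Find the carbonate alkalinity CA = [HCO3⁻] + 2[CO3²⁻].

CA = [HCO3⁻] + 2[CO3²⁻] = (α₁ + 2α₂)·DIC
At pH 6.39: [H⁺]/K1 = 10^-0.04 = 0.91201, K2/[H⁺] = 10^-3.99 = 0.00010233
α₁ = 1/(1 + 0.91201 + 0.00010233) = 1/1.9121 = 0.5230; α₂ = α₁·K2/[H⁺] = 5.352×10^-5
α₁ + 2α₂ = 0.5231
CA = 0.5231 × 2.75 = 1.44 mmol/L

CA = 1.44 mmol/L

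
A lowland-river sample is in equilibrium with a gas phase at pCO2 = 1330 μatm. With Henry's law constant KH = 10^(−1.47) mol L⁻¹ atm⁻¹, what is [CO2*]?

[CO2*] = 45.1 μmol/L

KH = 10^(−1.47) = 3.388×10^-2 mol L⁻¹ atm⁻¹
[CO2*] = KH · pCO2 = 3.388×10^-2 × 1330×10^-6 atm = 4.51×10^-5 mol/L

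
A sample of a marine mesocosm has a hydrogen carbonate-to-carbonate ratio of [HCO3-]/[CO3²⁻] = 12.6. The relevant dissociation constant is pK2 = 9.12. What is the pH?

From K2 = [H⁺][CO3²⁻]/[HCO3-]:  pH = pK2 − log₁₀([HCO3-]/[CO3²⁻])
log₁₀(12.6) = +1.100
pH = 9.12 − (+1.100) = 8.02

pH = 8.02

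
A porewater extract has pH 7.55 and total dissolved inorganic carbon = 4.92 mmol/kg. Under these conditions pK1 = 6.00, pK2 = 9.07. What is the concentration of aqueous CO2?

α₀ = 1 / (1 + K1/[H⁺] + K1K2/[H⁺]²) = 1 / (1 + 10^+1.55 + 10^+0.03)
   = 1 / (1 + 35.481 + 1.0715) = 1/37.553 = 0.02663
[CO2*] = α₀ × DIC = 0.02663 × 4.92 = 0.131 mmol/kg

[CO2*] = 0.131 mmol/kg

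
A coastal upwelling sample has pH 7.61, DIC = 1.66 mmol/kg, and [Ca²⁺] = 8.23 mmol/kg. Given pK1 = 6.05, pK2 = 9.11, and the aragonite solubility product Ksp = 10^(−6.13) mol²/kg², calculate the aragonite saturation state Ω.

α₂ = 1 / (1 + [H⁺]/K2 + [H⁺]²/(K1K2)) = 1 / (1 + 10^+1.50 + 10^-0.06)
   = 1 / (1 + 31.623 + 0.87096) = 1/33.494 = 0.02986
[CO3²⁻] = α₂ × DIC = 0.02986 × 1.66 = 0.04956 mmol/kg
Ksp = 10^(−6.13) = 7.413×10^-7
Ω = [Ca²⁺][CO3²⁻]/Ksp = (8.23×10^-3)(4.956×10^-5) / 7.413×10^-7 = 0.550

Ω = 0.550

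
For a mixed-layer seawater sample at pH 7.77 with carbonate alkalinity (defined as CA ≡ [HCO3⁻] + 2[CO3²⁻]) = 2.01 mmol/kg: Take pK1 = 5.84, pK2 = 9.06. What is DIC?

CA = [HCO3⁻] + 2[CO3²⁻] = (α₁ + 2α₂)·DIC
At pH 7.77: [H⁺]/K1 = 10^-1.93 = 0.011749, K2/[H⁺] = 10^-1.29 = 0.051286
α₁ = 1/(1 + 0.011749 + 0.051286) = 1/1.0630 = 0.9407; α₂ = α₁·K2/[H⁺] = 0.04825
α₁ + 2α₂ = 1.0372
DIC = CA / (α₁ + 2α₂) = 2.01 / 1.0372 = 1.94 mmol/kg

DIC = 1.94 mmol/kg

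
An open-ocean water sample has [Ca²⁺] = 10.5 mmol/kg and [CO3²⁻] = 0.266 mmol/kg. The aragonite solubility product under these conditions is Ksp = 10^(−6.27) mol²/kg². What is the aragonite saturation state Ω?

Ω = 5.20

Ksp = 10^(−6.27) = 5.370×10^-7
Ω = [Ca²⁺][CO3²⁻]/Ksp = (10.5×10^-3)(0.266×10^-3) / 5.370×10^-7 = 5.20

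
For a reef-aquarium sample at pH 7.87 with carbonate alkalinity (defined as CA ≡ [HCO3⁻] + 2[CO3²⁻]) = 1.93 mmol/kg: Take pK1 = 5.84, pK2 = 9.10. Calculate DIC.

DIC = 1.84 mmol/kg

CA = [HCO3⁻] + 2[CO3²⁻] = (α₁ + 2α₂)·DIC
At pH 7.87: [H⁺]/K1 = 10^-2.03 = 0.0093325, K2/[H⁺] = 10^-1.23 = 0.058884
α₁ = 1/(1 + 0.0093325 + 0.058884) = 1/1.0682 = 0.9361; α₂ = α₁·K2/[H⁺] = 0.05512
α₁ + 2α₂ = 1.0464
DIC = CA / (α₁ + 2α₂) = 1.93 / 1.0464 = 1.84 mmol/kg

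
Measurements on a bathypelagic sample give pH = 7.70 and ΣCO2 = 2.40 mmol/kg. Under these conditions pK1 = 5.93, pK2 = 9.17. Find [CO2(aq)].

[CO2*] = 0.0388 mmol/kg

α₀ = 1 / (1 + K1/[H⁺] + K1K2/[H⁺]²) = 1 / (1 + 10^+1.77 + 10^+0.30)
   = 1 / (1 + 58.884 + 1.9953) = 1/61.880 = 0.01616
[CO2*] = α₀ × DIC = 0.01616 × 2.40 = 0.0388 mmol/kg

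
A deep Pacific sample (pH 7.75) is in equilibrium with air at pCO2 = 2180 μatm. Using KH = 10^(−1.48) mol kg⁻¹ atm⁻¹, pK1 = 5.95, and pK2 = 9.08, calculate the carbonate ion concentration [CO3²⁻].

[CO2*] = KH · pCO2 = 10^(−1.48) × 2180×10^-6 = 7.219×10^-5 mol/kg
α₀ = 1/(1 + K1/[H⁺] + K1K2/[H⁺]²) = 1/(1 + 10^+1.80 + 10^+0.47) = 0.01491
DIC = [CO2*]/α₀ = 7.219×10^-5 / 0.01491 = 4.840 mmol/kg
[CO3²⁻] = α₂·DIC; α₂ = 0.04402, so [CO3²⁻] = 0.04402 × 4.840 = 0.213 mmol/kg

[CO3²⁻] = 0.213 mmol/kg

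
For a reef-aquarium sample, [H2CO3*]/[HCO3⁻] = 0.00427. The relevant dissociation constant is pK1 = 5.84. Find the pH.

pH = 8.21

From K1 = [H⁺][HCO3⁻]/[H2CO3*]:  pH = pK1 − log₁₀([H2CO3*]/[HCO3⁻])
log₁₀(0.00427) = -2.370
pH = 5.84 − (-2.370) = 8.21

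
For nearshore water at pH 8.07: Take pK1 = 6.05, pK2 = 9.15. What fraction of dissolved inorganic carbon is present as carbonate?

α₂ = 0.0761

α₂ = 1 / (1 + [H⁺]/K2 + [H⁺]²/(K1K2)) = 1 / (1 + 10^+1.08 + 10^-0.94)
   = 1 / (1 + 12.023 + 0.11482) = 1/13.137 = 0.07612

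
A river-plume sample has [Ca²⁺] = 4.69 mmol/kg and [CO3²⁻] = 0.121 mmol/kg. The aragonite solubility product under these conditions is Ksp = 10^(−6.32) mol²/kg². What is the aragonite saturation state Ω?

Ksp = 10^(−6.32) = 4.786×10^-7
Ω = [Ca²⁺][CO3²⁻]/Ksp = (4.69×10^-3)(0.121×10^-3) / 4.786×10^-7 = 1.19

Ω = 1.19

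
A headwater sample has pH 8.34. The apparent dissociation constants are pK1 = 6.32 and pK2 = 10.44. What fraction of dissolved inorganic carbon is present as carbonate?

α₂ = 0.00781

α₂ = 1 / (1 + [H⁺]/K2 + [H⁺]²/(K1K2)) = 1 / (1 + 10^+2.10 + 10^+0.08)
   = 1 / (1 + 125.89 + 1.2023) = 1/128.09 = 0.007807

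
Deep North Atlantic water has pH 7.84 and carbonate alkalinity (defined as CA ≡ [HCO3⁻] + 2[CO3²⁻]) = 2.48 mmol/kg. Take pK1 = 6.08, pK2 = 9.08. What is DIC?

DIC = 2.39 mmol/kg

CA = [HCO3⁻] + 2[CO3²⁻] = (α₁ + 2α₂)·DIC
At pH 7.84: [H⁺]/K1 = 10^-1.76 = 0.017378, K2/[H⁺] = 10^-1.24 = 0.057544
α₁ = 1/(1 + 0.017378 + 0.057544) = 1/1.0749 = 0.9303; α₂ = α₁·K2/[H⁺] = 0.05353
α₁ + 2α₂ = 1.0374
DIC = CA / (α₁ + 2α₂) = 2.48 / 1.0374 = 2.39 mmol/kg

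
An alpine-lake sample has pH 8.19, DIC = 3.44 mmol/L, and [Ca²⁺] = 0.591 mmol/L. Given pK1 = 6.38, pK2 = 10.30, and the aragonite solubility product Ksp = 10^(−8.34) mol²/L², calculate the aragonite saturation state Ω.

α₂ = 1 / (1 + [H⁺]/K2 + [H⁺]²/(K1K2)) = 1 / (1 + 10^+2.11 + 10^+0.30)
   = 1 / (1 + 128.82 + 1.9953) = 1/131.82 = 0.007586
[CO3²⁻] = α₂ × DIC = 0.007586 × 3.44 = 0.02610 mmol/L
Ksp = 10^(−8.34) = 4.571×10^-9
Ω = [Ca²⁺][CO3²⁻]/Ksp = (0.591×10^-3)(2.610×10^-5) / 4.571×10^-9 = 3.37

Ω = 3.37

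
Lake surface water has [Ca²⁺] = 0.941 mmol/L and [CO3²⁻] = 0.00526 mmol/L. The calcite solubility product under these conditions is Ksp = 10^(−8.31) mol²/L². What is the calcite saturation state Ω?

Ksp = 10^(−8.31) = 4.898×10^-9
Ω = [Ca²⁺][CO3²⁻]/Ksp = (0.941×10^-3)(0.00526×10^-3) / 4.898×10^-9 = 1.01

Ω = 1.01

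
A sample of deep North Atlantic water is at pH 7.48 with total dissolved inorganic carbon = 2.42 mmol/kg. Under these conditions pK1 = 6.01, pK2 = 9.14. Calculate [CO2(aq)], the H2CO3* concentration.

[CO2*] = 0.0777 mmol/kg

α₀ = 1 / (1 + K1/[H⁺] + K1K2/[H⁺]²) = 1 / (1 + 10^+1.47 + 10^-0.19)
   = 1 / (1 + 29.512 + 0.64565) = 1/31.158 = 0.03209
[CO2*] = α₀ × DIC = 0.03209 × 2.42 = 0.0777 mmol/kg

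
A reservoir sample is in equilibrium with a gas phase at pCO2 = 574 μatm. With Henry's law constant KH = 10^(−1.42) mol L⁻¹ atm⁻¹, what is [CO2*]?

[CO2*] = 21.8 μmol/L

KH = 10^(−1.42) = 3.802×10^-2 mol L⁻¹ atm⁻¹
[CO2*] = KH · pCO2 = 3.802×10^-2 × 574×10^-6 atm = 2.18×10^-5 mol/L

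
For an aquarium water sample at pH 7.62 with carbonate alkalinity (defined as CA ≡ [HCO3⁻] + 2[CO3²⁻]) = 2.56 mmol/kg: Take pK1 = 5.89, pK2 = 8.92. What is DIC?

CA = [HCO3⁻] + 2[CO3²⁻] = (α₁ + 2α₂)·DIC
At pH 7.62: [H⁺]/K1 = 10^-1.73 = 0.018621, K2/[H⁺] = 10^-1.30 = 0.050119
α₁ = 1/(1 + 0.018621 + 0.050119) = 1/1.0687 = 0.9357; α₂ = α₁·K2/[H⁺] = 0.04690
α₁ + 2α₂ = 1.0295
DIC = CA / (α₁ + 2α₂) = 2.56 / 1.0295 = 2.49 mmol/kg

DIC = 2.49 mmol/kg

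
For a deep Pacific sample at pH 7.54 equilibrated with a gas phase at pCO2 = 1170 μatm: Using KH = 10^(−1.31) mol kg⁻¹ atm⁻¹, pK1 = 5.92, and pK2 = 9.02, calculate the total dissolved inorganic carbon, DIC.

[CO2*] = KH · pCO2 = 10^(−1.31) × 1170×10^-6 = 5.730×10^-5 mol/kg
α₀ = 1/(1 + K1/[H⁺] + K1K2/[H⁺]²) = 1/(1 + 10^+1.62 + 10^+0.14) = 0.02269
DIC = [CO2*]/α₀ = 5.730×10^-5 / 0.02269 = 2.53 mmol/kg

DIC = 2.53 mmol/kg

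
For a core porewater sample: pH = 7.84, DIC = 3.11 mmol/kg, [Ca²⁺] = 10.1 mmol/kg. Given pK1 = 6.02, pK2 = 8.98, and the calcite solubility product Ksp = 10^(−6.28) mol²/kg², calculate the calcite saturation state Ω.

Ω = 3.99

α₂ = 1 / (1 + [H⁺]/K2 + [H⁺]²/(K1K2)) = 1 / (1 + 10^+1.14 + 10^-0.68)
   = 1 / (1 + 13.804 + 0.20893) = 1/15.013 = 0.06661
[CO3²⁻] = α₂ × DIC = 0.06661 × 3.11 = 0.2072 mmol/kg
Ksp = 10^(−6.28) = 5.248×10^-7
Ω = [Ca²⁺][CO3²⁻]/Ksp = (10.1×10^-3)(2.072×10^-4) / 5.248×10^-7 = 3.99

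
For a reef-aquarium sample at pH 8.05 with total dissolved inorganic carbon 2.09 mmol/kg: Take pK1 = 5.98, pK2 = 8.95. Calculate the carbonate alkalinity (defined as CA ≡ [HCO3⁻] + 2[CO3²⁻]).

CA = [HCO3⁻] + 2[CO3²⁻] = (α₁ + 2α₂)·DIC
At pH 8.05: [H⁺]/K1 = 10^-2.07 = 0.0085114, K2/[H⁺] = 10^-0.90 = 0.12589
α₁ = 1/(1 + 0.0085114 + 0.12589) = 1/1.1344 = 0.8815; α₂ = α₁·K2/[H⁺] = 0.1110
α₁ + 2α₂ = 1.1035
CA = 1.1035 × 2.09 = 2.31 mmol/kg

CA = 2.31 mmol/kg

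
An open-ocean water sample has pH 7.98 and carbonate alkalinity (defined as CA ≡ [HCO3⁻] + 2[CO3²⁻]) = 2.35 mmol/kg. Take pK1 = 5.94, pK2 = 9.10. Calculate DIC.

DIC = 2.21 mmol/kg

CA = [HCO3⁻] + 2[CO3²⁻] = (α₁ + 2α₂)·DIC
At pH 7.98: [H⁺]/K1 = 10^-2.04 = 0.0091201, K2/[H⁺] = 10^-1.12 = 0.075858
α₁ = 1/(1 + 0.0091201 + 0.075858) = 1/1.0850 = 0.9217; α₂ = α₁·K2/[H⁺] = 0.06992
α₁ + 2α₂ = 1.0615
DIC = CA / (α₁ + 2α₂) = 2.35 / 1.0615 = 2.21 mmol/kg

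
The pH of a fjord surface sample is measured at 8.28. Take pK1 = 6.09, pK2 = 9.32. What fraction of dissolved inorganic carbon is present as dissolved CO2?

α₀ = 0.00588

α₀ = 1 / (1 + K1/[H⁺] + K1K2/[H⁺]²) = 1 / (1 + 10^+2.19 + 10^+1.15)
   = 1 / (1 + 154.88 + 14.125) = 1/170.01 = 0.005882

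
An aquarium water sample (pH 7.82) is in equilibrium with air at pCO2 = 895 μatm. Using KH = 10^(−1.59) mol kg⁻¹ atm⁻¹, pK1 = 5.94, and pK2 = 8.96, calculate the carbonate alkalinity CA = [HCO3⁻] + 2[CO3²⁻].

CA = 2.00 mmol/kg

[CO2*] = KH · pCO2 = 10^(−1.59) × 895×10^-6 = 2.301×10^-5 mol/kg
α₀ = 1/(1 + K1/[H⁺] + K1K2/[H⁺]²) = 1/(1 + 10^+1.88 + 10^+0.74) = 0.01214
DIC = [CO2*]/α₀ = 2.301×10^-5 / 0.01214 = 1.895 mmol/kg
CA = (α₁ + 2α₂)·DIC = (0.9211 + 2×0.06673) × 1.895 = 2.00 mmol/kg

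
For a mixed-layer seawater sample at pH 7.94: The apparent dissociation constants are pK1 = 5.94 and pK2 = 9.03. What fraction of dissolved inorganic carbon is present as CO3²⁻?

α₂ = 0.0745

α₂ = 1 / (1 + [H⁺]/K2 + [H⁺]²/(K1K2)) = 1 / (1 + 10^+1.09 + 10^-0.91)
   = 1 / (1 + 12.303 + 0.12303) = 1/13.426 = 0.07448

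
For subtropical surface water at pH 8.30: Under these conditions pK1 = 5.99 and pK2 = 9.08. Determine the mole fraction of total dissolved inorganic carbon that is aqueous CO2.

α₀ = 1 / (1 + K1/[H⁺] + K1K2/[H⁺]²) = 1 / (1 + 10^+2.31 + 10^+1.53)
   = 1 / (1 + 204.17 + 33.884) = 1/239.06 = 0.004183

α₀ = 0.00418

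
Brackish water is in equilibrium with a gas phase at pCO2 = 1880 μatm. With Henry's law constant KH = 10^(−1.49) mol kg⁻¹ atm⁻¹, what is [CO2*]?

[CO2*] = 60.8 μmol/kg

KH = 10^(−1.49) = 3.236×10^-2 mol kg⁻¹ atm⁻¹
[CO2*] = KH · pCO2 = 3.236×10^-2 × 1880×10^-6 atm = 6.08×10^-5 mol/kg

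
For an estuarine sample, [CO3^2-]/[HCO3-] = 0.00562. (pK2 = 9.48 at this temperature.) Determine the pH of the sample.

From K2 = [H⁺][CO3^2-]/[HCO3-]:  pH = pK2 + log₁₀([CO3^2-]/[HCO3-])
log₁₀(0.00562) = -2.250
pH = 9.48 + (-2.250) = 7.23

pH = 7.23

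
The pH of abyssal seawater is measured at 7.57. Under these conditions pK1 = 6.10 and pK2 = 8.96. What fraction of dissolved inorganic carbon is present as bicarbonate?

α₁ = 1 / (1 + [H⁺]/K1 + K2/[H⁺]) = 1 / (1 + 10^-1.47 + 10^-1.39)
   = 1 / (1 + 0.033884 + 0.040738) = 1/1.0746 = 0.9306

α₁ = 0.931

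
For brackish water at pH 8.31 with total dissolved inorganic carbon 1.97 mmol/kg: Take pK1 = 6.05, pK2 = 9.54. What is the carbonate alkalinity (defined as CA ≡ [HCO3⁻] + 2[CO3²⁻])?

CA = [HCO3⁻] + 2[CO3²⁻] = (α₁ + 2α₂)·DIC
At pH 8.31: [H⁺]/K1 = 10^-2.26 = 0.0054954, K2/[H⁺] = 10^-1.23 = 0.058884
α₁ = 1/(1 + 0.0054954 + 0.058884) = 1/1.0644 = 0.9395; α₂ = α₁·K2/[H⁺] = 0.05532
α₁ + 2α₂ = 1.0502
CA = 1.0502 × 1.97 = 2.07 mmol/kg

CA = 2.07 mmol/kg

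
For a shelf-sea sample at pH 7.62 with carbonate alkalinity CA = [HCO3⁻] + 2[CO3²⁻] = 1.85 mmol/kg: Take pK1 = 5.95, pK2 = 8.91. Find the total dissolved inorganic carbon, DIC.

DIC = 1.80 mmol/kg

CA = [HCO3⁻] + 2[CO3²⁻] = (α₁ + 2α₂)·DIC
At pH 7.62: [H⁺]/K1 = 10^-1.67 = 0.021380, K2/[H⁺] = 10^-1.29 = 0.051286
α₁ = 1/(1 + 0.021380 + 0.051286) = 1/1.0727 = 0.9323; α₂ = α₁·K2/[H⁺] = 0.04781
α₁ + 2α₂ = 1.0279
DIC = CA / (α₁ + 2α₂) = 1.85 / 1.0279 = 1.80 mmol/kg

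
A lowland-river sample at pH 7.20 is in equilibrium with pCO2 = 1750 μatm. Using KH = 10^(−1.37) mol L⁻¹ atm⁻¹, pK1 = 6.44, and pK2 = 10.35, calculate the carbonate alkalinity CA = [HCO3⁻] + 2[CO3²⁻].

CA = 0.430 mmol/L

[CO2*] = KH · pCO2 = 10^(−1.37) × 1750×10^-6 = 7.465×10^-5 mol/L
α₀ = 1/(1 + K1/[H⁺] + K1K2/[H⁺]²) = 1/(1 + 10^+0.76 + 10^-2.39) = 0.1480
DIC = [CO2*]/α₀ = 7.465×10^-5 / 0.1480 = 0.5045 mmol/L
CA = (α₁ + 2α₂)·DIC = (0.8514 + 2×0.0006028) × 0.5045 = 0.430 mmol/L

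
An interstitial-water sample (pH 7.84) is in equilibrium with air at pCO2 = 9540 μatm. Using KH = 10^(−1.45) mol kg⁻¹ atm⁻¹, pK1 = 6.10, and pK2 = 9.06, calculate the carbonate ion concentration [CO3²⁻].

[CO3²⁻] = 1.12 mmol/kg

[CO2*] = KH · pCO2 = 10^(−1.45) × 9540×10^-6 = 3.385×10^-4 mol/kg
α₀ = 1/(1 + K1/[H⁺] + K1K2/[H⁺]²) = 1/(1 + 10^+1.74 + 10^+0.52) = 0.01687
DIC = [CO2*]/α₀ = 3.385×10^-4 / 0.01687 = 20.06 mmol/kg
[CO3²⁻] = α₂·DIC; α₂ = 0.05587, so [CO3²⁻] = 0.05587 × 20.06 = 1.12 mmol/kg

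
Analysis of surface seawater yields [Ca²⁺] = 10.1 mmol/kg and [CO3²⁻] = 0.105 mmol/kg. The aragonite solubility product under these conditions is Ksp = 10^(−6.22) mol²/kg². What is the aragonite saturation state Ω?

Ksp = 10^(−6.22) = 6.026×10^-7
Ω = [Ca²⁺][CO3²⁻]/Ksp = (10.1×10^-3)(0.105×10^-3) / 6.026×10^-7 = 1.76

Ω = 1.76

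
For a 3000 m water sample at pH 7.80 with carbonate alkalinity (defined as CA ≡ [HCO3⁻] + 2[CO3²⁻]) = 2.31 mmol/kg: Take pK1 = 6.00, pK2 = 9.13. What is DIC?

CA = [HCO3⁻] + 2[CO3²⁻] = (α₁ + 2α₂)·DIC
At pH 7.80: [H⁺]/K1 = 10^-1.80 = 0.015849, K2/[H⁺] = 10^-1.33 = 0.046774
α₁ = 1/(1 + 0.015849 + 0.046774) = 1/1.0626 = 0.9411; α₂ = α₁·K2/[H⁺] = 0.04402
α₁ + 2α₂ = 1.0291
DIC = CA / (α₁ + 2α₂) = 2.31 / 1.0291 = 2.24 mmol/kg

DIC = 2.24 mmol/kg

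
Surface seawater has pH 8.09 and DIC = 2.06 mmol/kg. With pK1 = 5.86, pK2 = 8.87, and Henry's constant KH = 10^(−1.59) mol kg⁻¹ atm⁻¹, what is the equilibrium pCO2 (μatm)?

pCO2 = 403 μatm

α₀ = 1 / (1 + K1/[H⁺] + K1K2/[H⁺]²) = 1 / (1 + 10^+2.23 + 10^+1.45)
   = 1 / (1 + 169.82 + 28.184) = 1/199.01 = 0.005025
[CO2*] = α₀ × DIC = 0.005025 × 2.06 = 0.01035 mmol/kg = 10.35 μmol/kg
pCO2 = [CO2*]/KH = 1.035×10^-5 / 2.570×10^-2 = 403 μatm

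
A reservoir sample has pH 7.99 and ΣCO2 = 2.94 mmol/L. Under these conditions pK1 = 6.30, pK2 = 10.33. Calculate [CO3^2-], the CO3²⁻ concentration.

[CO3²⁻] = 13.1 μmol/L

α₂ = 1 / (1 + [H⁺]/K2 + [H⁺]²/(K1K2)) = 1 / (1 + 10^+2.34 + 10^+0.65)
   = 1 / (1 + 218.78 + 4.4668) = 1/224.24 = 0.004459
[CO3²⁻] = α₂ × DIC = 0.004459 × 2.94 = 0.0131 mmol/L = 13.1 μmol/L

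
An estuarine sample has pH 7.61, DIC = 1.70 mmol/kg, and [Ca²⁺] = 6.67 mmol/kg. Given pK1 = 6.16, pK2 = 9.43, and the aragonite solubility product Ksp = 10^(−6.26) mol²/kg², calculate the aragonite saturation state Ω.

Ω = 0.297

α₂ = 1 / (1 + [H⁺]/K2 + [H⁺]²/(K1K2)) = 1 / (1 + 10^+1.82 + 10^+0.37)
   = 1 / (1 + 66.069 + 2.3442) = 1/69.414 = 0.01441
[CO3²⁻] = α₂ × DIC = 0.01441 × 1.70 = 0.02449 mmol/kg
Ksp = 10^(−6.26) = 5.495×10^-7
Ω = [Ca²⁺][CO3²⁻]/Ksp = (6.67×10^-3)(2.449×10^-5) / 5.495×10^-7 = 0.297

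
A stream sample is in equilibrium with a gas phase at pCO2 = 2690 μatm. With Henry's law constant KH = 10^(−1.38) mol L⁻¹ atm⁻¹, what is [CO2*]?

[CO2*] = 112 μmol/L

KH = 10^(−1.38) = 4.169×10^-2 mol L⁻¹ atm⁻¹
[CO2*] = KH · pCO2 = 4.169×10^-2 × 2690×10^-6 atm = 1.12×10^-4 mol/L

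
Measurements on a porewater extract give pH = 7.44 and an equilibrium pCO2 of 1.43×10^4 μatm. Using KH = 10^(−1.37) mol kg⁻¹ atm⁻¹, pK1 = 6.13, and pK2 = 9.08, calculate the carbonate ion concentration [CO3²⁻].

[CO3²⁻] = 0.285 mmol/kg

[CO2*] = KH · pCO2 = 10^(−1.37) × 1.43×10^4×10^-6 = 6.100×10^-4 mol/kg
α₀ = 1/(1 + K1/[H⁺] + K1K2/[H⁺]²) = 1/(1 + 10^+1.31 + 10^-0.33) = 0.04569
DIC = [CO2*]/α₀ = 6.100×10^-4 / 0.04569 = 13.35 mmol/kg
[CO3²⁻] = α₂·DIC; α₂ = 0.02137, so [CO3²⁻] = 0.02137 × 13.35 = 0.285 mmol/kg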